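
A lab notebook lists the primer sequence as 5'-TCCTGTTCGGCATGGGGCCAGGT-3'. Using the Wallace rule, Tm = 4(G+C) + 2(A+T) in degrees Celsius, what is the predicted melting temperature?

76°C

Counting bases: A=2, G=9, C=6, T=6
So N_AT = 8 and N_GC = 15.
Tm = 2×8 + 4×15 = 76°C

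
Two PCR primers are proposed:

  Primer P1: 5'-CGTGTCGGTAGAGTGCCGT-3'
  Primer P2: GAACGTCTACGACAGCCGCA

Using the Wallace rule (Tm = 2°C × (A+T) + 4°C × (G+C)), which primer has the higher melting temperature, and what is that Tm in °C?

Primer P1: A+T=7, G+C=12 → Tm = 2(7)+4(12) = 62°C
Primer P2: A+T=8, G+C=12 → Tm = 2(8)+4(12) = 64°C
62°C vs 64°C → primer P2 is higher.

Primer P2, 64°C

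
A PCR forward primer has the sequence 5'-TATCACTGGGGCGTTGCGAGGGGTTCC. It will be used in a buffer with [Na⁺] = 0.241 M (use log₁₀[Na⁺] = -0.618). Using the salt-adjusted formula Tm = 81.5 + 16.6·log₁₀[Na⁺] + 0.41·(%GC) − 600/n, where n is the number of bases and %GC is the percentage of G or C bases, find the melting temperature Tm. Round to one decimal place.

Length n = 27. Counting bases: G=11, A=3, T=7, C=6
G+C = 17, so %GC = 17/27 × 100 = 62.963%
Salt term: 16.6 × (-0.618) = -10.259
GC term: 0.41 × 62.963 = 25.815; length term: −600/27 = −22.222
Tm = 81.5 + (-10.259) + 25.815 − 22.222 = 74.834 → 74.8°C

74.8°C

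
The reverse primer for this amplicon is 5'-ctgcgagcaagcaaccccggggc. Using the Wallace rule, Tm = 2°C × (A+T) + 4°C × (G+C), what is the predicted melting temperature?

80°C

Scanning the sequence gives G=8, A=5, T=1, C=9.
A+T = 6, G+C = 17
Tm = 2×6 + 4×17 = 80°C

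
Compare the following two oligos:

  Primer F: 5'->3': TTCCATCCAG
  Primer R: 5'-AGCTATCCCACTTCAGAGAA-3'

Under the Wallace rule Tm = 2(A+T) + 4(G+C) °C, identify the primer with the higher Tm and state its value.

Primer F: A+T=5, G+C=5 → Tm = 2(5)+4(5) = 30°C
Primer R: A+T=11, G+C=9 → Tm = 2(11)+4(9) = 58°C
30°C vs 58°C → primer R is higher.

Primer R, 58°C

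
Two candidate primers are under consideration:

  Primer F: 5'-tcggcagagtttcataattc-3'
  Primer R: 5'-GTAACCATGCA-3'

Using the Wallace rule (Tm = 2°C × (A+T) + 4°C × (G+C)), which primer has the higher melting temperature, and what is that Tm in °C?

Primer F: A+T=12, G+C=8 → Tm = 2(12)+4(8) = 56°C
Primer R: A+T=6, G+C=5 → Tm = 2(6)+4(5) = 32°C
56°C vs 32°C → primer F is higher.

Primer F, 56°C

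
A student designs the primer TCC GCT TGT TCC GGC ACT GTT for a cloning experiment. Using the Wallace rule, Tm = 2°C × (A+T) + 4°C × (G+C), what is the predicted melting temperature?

Base counts: A=1, G=5, T=8, C=7
So N_AT = 9 and N_GC = 12.
Tm = 4·12 + 2·9 = 48 + 18 = 66°C

66°C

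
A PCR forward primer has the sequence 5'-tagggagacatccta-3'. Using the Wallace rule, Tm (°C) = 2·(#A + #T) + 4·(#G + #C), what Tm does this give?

44°C

Counting bases: C=3, A=5, G=4, T=3
So N_AT = 8 and N_GC = 7.
Tm = 2×8 + 4×7 = 44°C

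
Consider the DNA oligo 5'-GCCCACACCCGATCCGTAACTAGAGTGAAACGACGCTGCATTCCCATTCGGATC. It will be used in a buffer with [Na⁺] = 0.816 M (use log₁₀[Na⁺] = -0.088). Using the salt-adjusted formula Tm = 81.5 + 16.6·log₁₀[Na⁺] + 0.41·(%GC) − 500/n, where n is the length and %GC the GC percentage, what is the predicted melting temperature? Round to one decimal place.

93.6°C

Length n = 54. Counting bases: C=19, T=10, A=14, G=11
G+C = 30, so %GC = 30/54 × 100 = 55.556%
Salt term: 16.6 × (-0.088) = -1.461
GC term: 0.41 × 55.556 = 22.778; length term: −500/54 = −9.259
Tm = 81.5 + (-1.461) + 22.778 − 9.259 = 93.558 → 93.6°C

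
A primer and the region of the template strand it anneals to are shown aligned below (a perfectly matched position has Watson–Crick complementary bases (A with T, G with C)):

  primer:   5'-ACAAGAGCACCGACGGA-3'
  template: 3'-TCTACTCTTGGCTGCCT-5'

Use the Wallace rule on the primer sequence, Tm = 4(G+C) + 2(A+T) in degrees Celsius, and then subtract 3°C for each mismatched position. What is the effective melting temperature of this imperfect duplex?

Primer base counts: A=7, T=0, G=5, C=5 → A+T=7, G+C=10
Perfect-match Tm = 2(7) + 4(10) = 14 + 40 = 54°C
Mismatches (positions where the bases are not complementary): 3 (at positions 2, 4, 8)
Effective Tm = 54 − 3×3 = 54 − 9 = 45°C

45°C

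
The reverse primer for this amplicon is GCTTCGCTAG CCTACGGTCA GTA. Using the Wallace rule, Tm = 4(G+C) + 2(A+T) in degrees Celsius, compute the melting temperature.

72°C

Counting bases: T=6, C=7, A=4, G=6
AT pairs contribute 10, GC pairs contribute 13.
Tm = 2×10 + 4×13 = 72°C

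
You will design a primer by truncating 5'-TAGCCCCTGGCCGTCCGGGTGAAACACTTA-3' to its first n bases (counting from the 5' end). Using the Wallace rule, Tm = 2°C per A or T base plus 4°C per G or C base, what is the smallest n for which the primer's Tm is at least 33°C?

First 9 bases: TAGCCCCTG → Tm = 30°C (< 33°C)
First 10 bases: TAGCCCCTGG → Tm = 34°C (≥ 33°C)
Each additional base adds 2°C (A/T) or 4°C (G/C), so Tm is non-decreasing in n; n = 10 is the first length to reach 33°C.

n = 10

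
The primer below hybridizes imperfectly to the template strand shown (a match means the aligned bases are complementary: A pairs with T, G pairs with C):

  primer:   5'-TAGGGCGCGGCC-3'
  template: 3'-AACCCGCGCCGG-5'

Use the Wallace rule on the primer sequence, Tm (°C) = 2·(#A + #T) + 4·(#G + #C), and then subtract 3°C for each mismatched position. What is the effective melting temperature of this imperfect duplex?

Primer base counts: A=1, T=1, G=6, C=4 → A+T=2, G+C=10
Perfect-match Tm = 2(2) + 4(10) = 4 + 40 = 44°C
Mismatches (positions where the bases are not complementary): 1 (at position 2)
Effective Tm = 44 − 1×3 = 44 − 3 = 41°C

41°C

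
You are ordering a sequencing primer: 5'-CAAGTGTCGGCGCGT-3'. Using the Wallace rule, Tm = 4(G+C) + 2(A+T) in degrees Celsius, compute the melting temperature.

50°C

Counting bases: G=6, C=4, T=3, A=2
A+T = 5, G+C = 10
Tm = 2(5) + 4(10) = 10 + 40 = 50°C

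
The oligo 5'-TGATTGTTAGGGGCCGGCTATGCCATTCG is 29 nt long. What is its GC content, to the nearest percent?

Base counts: C=6, T=9, G=10, A=4
G+C = 10 + 6 = 16 out of 29 bases
%GC = 16/29 × 100 = 55.17% ≈ 55%

55%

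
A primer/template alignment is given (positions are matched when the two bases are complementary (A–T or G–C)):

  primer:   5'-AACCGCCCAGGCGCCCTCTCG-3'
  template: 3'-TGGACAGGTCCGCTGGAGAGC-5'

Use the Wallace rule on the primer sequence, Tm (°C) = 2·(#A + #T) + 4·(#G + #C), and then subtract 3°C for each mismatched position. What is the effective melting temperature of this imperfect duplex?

62°C

Primer base counts: A=3, T=2, G=5, C=11 → A+T=5, G+C=16
Perfect-match Tm = 2(5) + 4(16) = 10 + 64 = 74°C
Mismatches (positions where the bases are not complementary): 4 (at positions 2, 4, 6, 14)
Effective Tm = 74 − 4×3 = 74 − 12 = 62°C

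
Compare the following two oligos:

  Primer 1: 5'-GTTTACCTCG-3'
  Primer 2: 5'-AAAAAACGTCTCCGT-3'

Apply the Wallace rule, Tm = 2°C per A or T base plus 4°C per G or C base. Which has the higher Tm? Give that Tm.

Primer 2, 42°C

Primer 1: A+T=5, G+C=5 → Tm = 2(5)+4(5) = 30°C
Primer 2: A+T=9, G+C=6 → Tm = 2(9)+4(6) = 42°C
30°C vs 42°C → primer 2 is higher.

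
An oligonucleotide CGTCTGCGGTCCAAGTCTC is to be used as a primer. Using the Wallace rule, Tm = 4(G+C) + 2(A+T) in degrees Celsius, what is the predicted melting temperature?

Scanning the sequence gives T=5, C=7, A=2, G=5.
AT pairs contribute 7, GC pairs contribute 12.
Tm = 2×7 + 4×12 = 62°C

62°C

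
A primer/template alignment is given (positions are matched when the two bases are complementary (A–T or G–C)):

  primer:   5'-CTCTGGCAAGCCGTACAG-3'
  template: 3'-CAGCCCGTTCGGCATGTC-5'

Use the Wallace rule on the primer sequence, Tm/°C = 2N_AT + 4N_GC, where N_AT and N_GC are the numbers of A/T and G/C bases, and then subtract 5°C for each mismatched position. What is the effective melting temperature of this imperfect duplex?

48°C

Primer base counts: A=4, T=3, G=5, C=6 → A+T=7, G+C=11
Perfect-match Tm = 2(7) + 4(11) = 14 + 44 = 58°C
Mismatches (positions where the bases are not complementary): 2 (at positions 1, 4)
Effective Tm = 58 − 2×5 = 58 − 10 = 48°C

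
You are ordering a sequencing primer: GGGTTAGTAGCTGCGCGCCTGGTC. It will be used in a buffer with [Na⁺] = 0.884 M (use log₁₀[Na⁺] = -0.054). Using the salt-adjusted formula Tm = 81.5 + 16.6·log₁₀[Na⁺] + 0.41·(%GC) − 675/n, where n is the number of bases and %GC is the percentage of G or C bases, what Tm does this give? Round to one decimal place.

Length n = 24. Scanning the sequence gives A=2, T=6, C=6, G=10.
G+C = 16, so %GC = 16/24 × 100 = 66.667%
Salt term: 16.6 × (-0.054) = -0.896
GC term: 0.41 × 66.667 = 27.333; length term: −675/24 = −28.125
Tm = 81.5 + (-0.896) + 27.333 − 28.125 = 79.812 → 79.8°C

79.8°C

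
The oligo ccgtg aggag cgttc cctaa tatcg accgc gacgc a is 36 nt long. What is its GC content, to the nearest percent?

Base counts: C=12, G=10, A=8, T=6
G+C = 10 + 12 = 22 out of 36 bases
%GC = 22/36 × 100 = 61.11% ≈ 61%

61%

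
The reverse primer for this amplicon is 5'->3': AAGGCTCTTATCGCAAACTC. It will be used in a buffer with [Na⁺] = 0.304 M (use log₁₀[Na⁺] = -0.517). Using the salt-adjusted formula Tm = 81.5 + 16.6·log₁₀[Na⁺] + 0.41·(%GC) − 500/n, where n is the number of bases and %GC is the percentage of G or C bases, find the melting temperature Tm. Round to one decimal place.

Length n = 20. Counting bases: A=6, G=3, T=5, C=6
G+C = 9, so %GC = 9/20 × 100 = 45%
Salt term: 16.6 × (-0.517) = -8.582
GC term: 0.41 × 45 = 18.45; length term: −500/20 = −25
Tm = 81.5 + (-8.582) + 18.45 − 25 = 66.368 → 66.4°C

66.4°C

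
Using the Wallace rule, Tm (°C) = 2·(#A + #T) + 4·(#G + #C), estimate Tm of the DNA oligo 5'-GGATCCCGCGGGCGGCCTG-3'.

Base counts: C=7, T=2, G=9, A=1
So N_AT = 3 and N_GC = 16.
Tm = 2(3) + 4(16) = 6 + 64 = 70°C

70°C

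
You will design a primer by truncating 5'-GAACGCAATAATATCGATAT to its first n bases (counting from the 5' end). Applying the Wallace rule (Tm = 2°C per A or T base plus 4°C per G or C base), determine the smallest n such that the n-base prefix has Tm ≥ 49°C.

First 18 bases: GAACGCAATAATATCGAT → Tm = 48°C (< 49°C)
First 19 bases: GAACGCAATAATATCGATA → Tm = 50°C (≥ 49°C)
Since every base adds ≥2°C, Tm only increases with n, so the threshold is first crossed at n = 19.

n = 19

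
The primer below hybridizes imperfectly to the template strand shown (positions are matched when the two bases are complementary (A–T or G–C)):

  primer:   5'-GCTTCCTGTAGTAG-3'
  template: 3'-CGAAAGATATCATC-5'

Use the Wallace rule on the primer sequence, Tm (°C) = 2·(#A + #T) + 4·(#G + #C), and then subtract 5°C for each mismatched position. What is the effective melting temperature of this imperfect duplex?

32°C

Primer base counts: A=2, T=5, G=4, C=3 → A+T=7, G+C=7
Perfect-match Tm = 2(7) + 4(7) = 14 + 28 = 42°C
Mismatches (positions where the bases are not complementary): 2 (at positions 5, 8)
Effective Tm = 42 − 2×5 = 42 − 10 = 32°C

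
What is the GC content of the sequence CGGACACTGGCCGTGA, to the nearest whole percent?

69%

T=2, G=6, C=5, A=3
G+C = 6 + 5 = 11 out of 16 bases
%GC = 11/16 × 100 = 68.75% ≈ 69%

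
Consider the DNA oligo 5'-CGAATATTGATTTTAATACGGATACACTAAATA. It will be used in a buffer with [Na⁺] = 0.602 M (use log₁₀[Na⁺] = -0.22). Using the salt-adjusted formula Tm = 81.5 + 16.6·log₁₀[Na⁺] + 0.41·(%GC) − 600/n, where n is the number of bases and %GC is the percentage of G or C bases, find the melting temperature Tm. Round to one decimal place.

Length n = 33. Counting bases: G=4, T=11, C=4, A=14
G+C = 8, so %GC = 8/33 × 100 = 24.242%
Salt term: 16.6 × (-0.22) = -3.652
GC term: 0.41 × 24.242 = 9.939; length term: −600/33 = −18.182
Tm = 81.5 + (-3.652) + 9.939 − 18.182 = 69.605 → 69.6°C

69.6°C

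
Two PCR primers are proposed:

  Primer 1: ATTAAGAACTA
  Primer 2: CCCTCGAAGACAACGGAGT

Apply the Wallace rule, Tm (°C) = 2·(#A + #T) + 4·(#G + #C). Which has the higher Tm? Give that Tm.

Primer 1: A+T=9, G+C=2 → Tm = 2(9)+4(2) = 26°C
Primer 2: A+T=8, G+C=11 → Tm = 2(8)+4(11) = 60°C
26°C vs 60°C → primer 2 is higher.

Primer 2, 60°C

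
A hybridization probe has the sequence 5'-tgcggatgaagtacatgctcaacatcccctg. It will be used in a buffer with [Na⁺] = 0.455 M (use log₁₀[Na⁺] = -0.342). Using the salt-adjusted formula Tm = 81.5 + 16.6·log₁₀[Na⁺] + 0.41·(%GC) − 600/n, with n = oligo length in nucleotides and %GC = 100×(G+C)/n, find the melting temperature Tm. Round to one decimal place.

77.6°C

Length n = 31. Scanning the sequence gives A=8, G=7, T=7, C=9.
G+C = 16, so %GC = 16/31 × 100 = 51.613%
Salt term: 16.6 × (-0.342) = -5.677
GC term: 0.41 × 51.613 = 21.161; length term: −600/31 = −19.355
Tm = 81.5 + (-5.677) + 21.161 − 19.355 = 77.629 → 77.6°C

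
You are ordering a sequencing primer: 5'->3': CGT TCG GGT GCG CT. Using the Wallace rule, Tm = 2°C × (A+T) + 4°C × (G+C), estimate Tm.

48°C

Scanning the sequence gives G=6, A=0, C=4, T=4.
So N_AT = 4 and N_GC = 10.
Tm = 2×4 + 4×10 = 48°C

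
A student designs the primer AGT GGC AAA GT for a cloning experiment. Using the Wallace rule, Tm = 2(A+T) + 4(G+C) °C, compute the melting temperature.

Counting bases: C=1, A=4, T=2, G=4
AT pairs contribute 6, GC pairs contribute 5.
Tm = 2(6) + 4(5) = 12 + 20 = 32°C

32°C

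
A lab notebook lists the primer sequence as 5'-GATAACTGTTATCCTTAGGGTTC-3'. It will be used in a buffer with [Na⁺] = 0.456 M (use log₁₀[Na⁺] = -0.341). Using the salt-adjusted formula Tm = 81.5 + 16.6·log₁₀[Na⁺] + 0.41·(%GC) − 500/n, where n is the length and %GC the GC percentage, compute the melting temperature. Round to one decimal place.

Length n = 23. C=4, G=5, A=5, T=9
G+C = 9, so %GC = 9/23 × 100 = 39.13%
Salt term: 16.6 × (-0.341) = -5.661
GC term: 0.41 × 39.13 = 16.043; length term: −500/23 = −21.739
Tm = 81.5 + (-5.661) + 16.043 − 21.739 = 70.143 → 70.1°C

70.1°C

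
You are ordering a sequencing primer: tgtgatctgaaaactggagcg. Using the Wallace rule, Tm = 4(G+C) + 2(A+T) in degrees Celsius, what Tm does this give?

C=3, A=6, G=7, T=5
A+T = 11, G+C = 10
Tm = 4·10 + 2·11 = 40 + 22 = 62°C

62°C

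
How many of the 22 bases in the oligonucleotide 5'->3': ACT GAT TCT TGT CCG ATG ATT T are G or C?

C=4, T=10, A=4, G=4
G+C = 4 + 4 = 8

8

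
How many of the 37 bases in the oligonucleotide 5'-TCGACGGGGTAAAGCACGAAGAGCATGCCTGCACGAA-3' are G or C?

21

Base counts: C=9, G=12, A=12, T=4
G+C = 12 + 9 = 21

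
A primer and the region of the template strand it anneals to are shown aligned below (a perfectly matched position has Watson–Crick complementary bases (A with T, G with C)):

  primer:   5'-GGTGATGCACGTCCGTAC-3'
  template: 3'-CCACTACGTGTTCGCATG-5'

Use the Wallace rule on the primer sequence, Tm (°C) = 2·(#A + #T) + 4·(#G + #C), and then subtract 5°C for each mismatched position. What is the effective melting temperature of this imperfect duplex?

Primer base counts: A=3, T=4, G=6, C=5 → A+T=7, G+C=11
Perfect-match Tm = 2(7) + 4(11) = 14 + 44 = 58°C
Mismatches (positions where the bases are not complementary): 3 (at positions 11, 12, 13)
Effective Tm = 58 − 3×5 = 58 − 15 = 43°C

43°C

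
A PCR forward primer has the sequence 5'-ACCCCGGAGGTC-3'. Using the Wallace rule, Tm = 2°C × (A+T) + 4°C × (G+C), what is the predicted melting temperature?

42°C

Scanning the sequence gives G=4, A=2, C=5, T=1.
AT pairs contribute 3, GC pairs contribute 9.
Tm = 2(3) + 4(9) = 6 + 36 = 42°C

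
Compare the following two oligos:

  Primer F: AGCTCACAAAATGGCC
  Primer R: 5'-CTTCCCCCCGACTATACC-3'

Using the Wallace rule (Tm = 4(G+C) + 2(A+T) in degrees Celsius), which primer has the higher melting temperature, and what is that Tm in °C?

Primer F: A+T=8, G+C=8 → Tm = 2(8)+4(8) = 48°C
Primer R: A+T=7, G+C=11 → Tm = 2(7)+4(11) = 58°C
48°C vs 58°C → primer R is higher.

Primer R, 58°C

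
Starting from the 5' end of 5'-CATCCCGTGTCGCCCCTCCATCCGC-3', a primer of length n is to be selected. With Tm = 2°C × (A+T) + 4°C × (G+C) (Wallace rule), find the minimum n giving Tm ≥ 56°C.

n = 16

First 15 bases: CATCCCGTGTCGCCC → Tm = 52°C (< 56°C)
First 16 bases: CATCCCGTGTCGCCCC → Tm = 56°C (≥ 56°C)
Each additional base adds 2°C (A/T) or 4°C (G/C), so Tm is non-decreasing in n; n = 16 is the first length to reach 56°C.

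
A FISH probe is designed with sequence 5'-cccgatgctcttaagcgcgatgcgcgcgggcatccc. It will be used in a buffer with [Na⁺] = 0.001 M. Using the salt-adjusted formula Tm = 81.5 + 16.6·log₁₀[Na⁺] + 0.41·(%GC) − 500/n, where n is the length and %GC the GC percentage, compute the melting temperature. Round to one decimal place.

Length n = 36. T=6, G=11, C=14, A=5
G+C = 25, so %GC = 25/36 × 100 = 69.444%
Salt term: 16.6 × (-3) = -49.8
GC term: 0.41 × 69.444 = 28.472; length term: −500/36 = −13.889
Tm = 81.5 + (-49.8) + 28.472 − 13.889 = 46.283 → 46.3°C

46.3°C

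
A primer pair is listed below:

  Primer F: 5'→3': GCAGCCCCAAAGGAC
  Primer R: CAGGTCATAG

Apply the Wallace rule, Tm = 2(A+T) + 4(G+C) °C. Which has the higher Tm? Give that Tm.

Primer F: A+T=5, G+C=10 → Tm = 2(5)+4(10) = 50°C
Primer R: A+T=5, G+C=5 → Tm = 2(5)+4(5) = 30°C
50°C vs 30°C → primer F is higher.

Primer F, 50°C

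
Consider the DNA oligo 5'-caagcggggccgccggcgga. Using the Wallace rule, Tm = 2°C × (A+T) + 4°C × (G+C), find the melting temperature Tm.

Base counts: T=0, C=7, G=10, A=3
AT pairs contribute 3, GC pairs contribute 17.
Tm = 2×3 + 4×17 = 74°C

74°C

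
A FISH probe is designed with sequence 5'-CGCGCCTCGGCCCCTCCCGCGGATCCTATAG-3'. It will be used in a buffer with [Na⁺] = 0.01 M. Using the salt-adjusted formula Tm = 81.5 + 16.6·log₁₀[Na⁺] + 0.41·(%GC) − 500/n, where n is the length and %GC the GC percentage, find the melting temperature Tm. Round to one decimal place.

Length n = 31. Scanning the sequence gives G=8, C=15, T=5, A=3.
G+C = 23, so %GC = 23/31 × 100 = 74.194%
Salt term: 16.6 × (-2) = -33.2
GC term: 0.41 × 74.194 = 30.42; length term: −500/31 = −16.129
Tm = 81.5 + (-33.2) + 30.42 − 16.129 = 62.591 → 62.6°C

62.6°C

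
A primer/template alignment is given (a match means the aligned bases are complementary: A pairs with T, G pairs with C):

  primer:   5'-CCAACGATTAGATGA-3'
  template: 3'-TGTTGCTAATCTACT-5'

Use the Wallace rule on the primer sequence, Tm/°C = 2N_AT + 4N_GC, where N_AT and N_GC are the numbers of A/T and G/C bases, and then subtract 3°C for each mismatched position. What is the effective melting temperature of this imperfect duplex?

Primer base counts: A=6, T=3, G=3, C=3 → A+T=9, G+C=6
Perfect-match Tm = 2(9) + 4(6) = 18 + 24 = 42°C
Mismatches (positions where the bases are not complementary): 1 (at position 1)
Effective Tm = 42 − 1×3 = 42 − 3 = 39°C

39°C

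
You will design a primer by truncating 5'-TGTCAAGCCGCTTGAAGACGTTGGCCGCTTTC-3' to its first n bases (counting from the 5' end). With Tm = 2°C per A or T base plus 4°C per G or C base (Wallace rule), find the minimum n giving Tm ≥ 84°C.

n = 27

First 26 bases: TGTCAAGCCGCTTGAAGACGTTGGCC → Tm = 82°C (< 84°C)
First 27 bases: TGTCAAGCCGCTTGAAGACGTTGGCCG → Tm = 86°C (≥ 84°C)
Since every base adds ≥2°C, Tm only increases with n, so the threshold is first crossed at n = 27.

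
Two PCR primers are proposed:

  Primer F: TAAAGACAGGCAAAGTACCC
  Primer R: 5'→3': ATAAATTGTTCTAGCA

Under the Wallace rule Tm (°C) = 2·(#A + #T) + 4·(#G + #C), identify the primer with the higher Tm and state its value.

Primer F: A+T=11, G+C=9 → Tm = 2(11)+4(9) = 58°C
Primer R: A+T=12, G+C=4 → Tm = 2(12)+4(4) = 40°C
58°C vs 40°C → primer F is higher.

Primer F, 58°C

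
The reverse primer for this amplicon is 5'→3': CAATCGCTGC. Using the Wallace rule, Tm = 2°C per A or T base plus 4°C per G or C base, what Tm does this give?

Base counts: T=2, C=4, G=2, A=2
A+T = 4, G+C = 6
Tm = 2×4 + 4×6 = 32°C

32°C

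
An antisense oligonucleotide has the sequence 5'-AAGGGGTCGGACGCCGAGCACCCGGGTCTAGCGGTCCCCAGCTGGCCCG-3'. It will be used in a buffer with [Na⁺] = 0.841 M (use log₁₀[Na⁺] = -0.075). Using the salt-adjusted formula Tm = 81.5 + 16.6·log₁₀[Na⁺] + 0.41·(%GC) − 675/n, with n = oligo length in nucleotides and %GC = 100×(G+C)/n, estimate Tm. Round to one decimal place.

97.4°C

Length n = 49. A=7, G=19, C=18, T=5
G+C = 37, so %GC = 37/49 × 100 = 75.51%
Salt term: 16.6 × (-0.075) = -1.245
GC term: 0.41 × 75.51 = 30.959; length term: −675/49 = −13.776
Tm = 81.5 + (-1.245) + 30.959 − 13.776 = 97.438 → 97.4°C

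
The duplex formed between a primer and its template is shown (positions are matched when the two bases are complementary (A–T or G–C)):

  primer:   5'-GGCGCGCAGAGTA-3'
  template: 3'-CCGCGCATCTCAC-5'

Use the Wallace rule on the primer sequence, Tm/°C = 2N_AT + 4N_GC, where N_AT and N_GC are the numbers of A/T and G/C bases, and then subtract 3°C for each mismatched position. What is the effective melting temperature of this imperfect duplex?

38°C

Primer base counts: A=3, T=1, G=6, C=3 → A+T=4, G+C=9
Perfect-match Tm = 2(4) + 4(9) = 8 + 36 = 44°C
Mismatches (positions where the bases are not complementary): 2 (at positions 7, 13)
Effective Tm = 44 − 2×3 = 44 − 6 = 38°C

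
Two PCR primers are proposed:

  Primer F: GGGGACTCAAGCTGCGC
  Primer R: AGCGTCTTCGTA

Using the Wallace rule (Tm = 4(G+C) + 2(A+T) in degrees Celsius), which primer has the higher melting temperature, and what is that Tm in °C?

Primer F: A+T=5, G+C=12 → Tm = 2(5)+4(12) = 58°C
Primer R: A+T=6, G+C=6 → Tm = 2(6)+4(6) = 36°C
58°C vs 36°C → primer F is higher.

Primer F, 58°C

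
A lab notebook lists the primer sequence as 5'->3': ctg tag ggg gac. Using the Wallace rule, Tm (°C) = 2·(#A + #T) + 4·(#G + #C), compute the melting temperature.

Base counts: A=2, C=2, G=6, T=2
So N_AT = 4 and N_GC = 8.
Tm = 2×4 + 4×8 = 40°C

40°C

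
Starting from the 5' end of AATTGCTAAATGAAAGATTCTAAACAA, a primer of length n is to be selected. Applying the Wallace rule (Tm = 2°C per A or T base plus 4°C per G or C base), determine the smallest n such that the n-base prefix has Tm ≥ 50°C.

n = 20

First 19 bases: AATTGCTAAATGAAAGATT → Tm = 46°C (< 50°C)
First 20 bases: AATTGCTAAATGAAAGATTC → Tm = 50°C (≥ 50°C)
Each additional base adds 2°C (A/T) or 4°C (G/C), so Tm is non-decreasing in n; n = 20 is the first length to reach 50°C.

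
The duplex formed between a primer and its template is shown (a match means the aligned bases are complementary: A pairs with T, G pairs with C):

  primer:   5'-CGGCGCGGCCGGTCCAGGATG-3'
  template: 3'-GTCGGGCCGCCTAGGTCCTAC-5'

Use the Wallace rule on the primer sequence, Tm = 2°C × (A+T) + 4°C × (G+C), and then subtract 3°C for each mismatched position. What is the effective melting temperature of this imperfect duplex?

64°C

Primer base counts: A=2, T=2, G=10, C=7 → A+T=4, G+C=17
Perfect-match Tm = 2(4) + 4(17) = 8 + 68 = 76°C
Mismatches (positions where the bases are not complementary): 4 (at positions 2, 5, 10, 12)
Effective Tm = 76 − 4×3 = 76 − 12 = 64°C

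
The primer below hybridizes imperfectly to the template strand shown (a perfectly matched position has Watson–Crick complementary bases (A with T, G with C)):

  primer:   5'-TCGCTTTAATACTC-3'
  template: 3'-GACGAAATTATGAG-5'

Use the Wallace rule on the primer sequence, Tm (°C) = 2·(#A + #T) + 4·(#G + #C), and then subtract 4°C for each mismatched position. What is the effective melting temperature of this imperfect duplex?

30°C

Primer base counts: A=3, T=6, G=1, C=4 → A+T=9, G+C=5
Perfect-match Tm = 2(9) + 4(5) = 18 + 20 = 38°C
Mismatches (positions where the bases are not complementary): 2 (at positions 1, 2)
Effective Tm = 38 − 2×4 = 38 − 8 = 30°C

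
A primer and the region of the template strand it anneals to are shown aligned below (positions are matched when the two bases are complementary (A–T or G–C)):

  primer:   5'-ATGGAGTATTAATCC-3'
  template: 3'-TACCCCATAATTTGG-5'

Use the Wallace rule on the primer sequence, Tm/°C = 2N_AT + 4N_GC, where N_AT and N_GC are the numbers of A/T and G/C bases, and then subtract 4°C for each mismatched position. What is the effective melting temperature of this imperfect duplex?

Primer base counts: A=5, T=5, G=3, C=2 → A+T=10, G+C=5
Perfect-match Tm = 2(10) + 4(5) = 20 + 20 = 40°C
Mismatches (positions where the bases are not complementary): 2 (at positions 5, 13)
Effective Tm = 40 − 2×4 = 40 − 8 = 32°C

32°C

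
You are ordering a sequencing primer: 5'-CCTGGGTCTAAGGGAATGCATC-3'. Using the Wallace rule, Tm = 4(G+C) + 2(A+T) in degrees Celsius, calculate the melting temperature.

68°C

A=5, T=5, C=5, G=7
AT pairs contribute 10, GC pairs contribute 12.
Tm = 2(10) + 4(12) = 20 + 48 = 68°C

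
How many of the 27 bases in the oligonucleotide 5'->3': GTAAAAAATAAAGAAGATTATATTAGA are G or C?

4

Counting bases: G=4, T=7, C=0, A=16
G+C = 4 + 0 = 4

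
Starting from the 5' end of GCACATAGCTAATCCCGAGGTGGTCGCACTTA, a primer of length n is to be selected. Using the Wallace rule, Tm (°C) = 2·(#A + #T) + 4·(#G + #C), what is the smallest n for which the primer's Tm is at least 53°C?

n = 18

First 17 bases: GCACATAGCTAATCCCG → Tm = 52°C (< 53°C)
First 18 bases: GCACATAGCTAATCCCGA → Tm = 54°C (≥ 53°C)
Each additional base adds 2°C (A/T) or 4°C (G/C), so Tm is non-decreasing in n; n = 18 is the first length to reach 53°C.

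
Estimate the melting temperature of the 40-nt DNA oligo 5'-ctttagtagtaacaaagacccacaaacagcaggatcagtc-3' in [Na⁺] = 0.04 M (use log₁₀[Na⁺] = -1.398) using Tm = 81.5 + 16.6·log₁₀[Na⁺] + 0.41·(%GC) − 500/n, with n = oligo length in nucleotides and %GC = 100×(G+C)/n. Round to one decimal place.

Length n = 40. A=16, C=10, T=7, G=7
G+C = 17, so %GC = 17/40 × 100 = 42.5%
Salt term: 16.6 × (-1.398) = -23.207
GC term: 0.41 × 42.5 = 17.425; length term: −500/40 = −12.5
Tm = 81.5 + (-23.207) + 17.425 − 12.5 = 63.218 → 63.2°C

63.2°C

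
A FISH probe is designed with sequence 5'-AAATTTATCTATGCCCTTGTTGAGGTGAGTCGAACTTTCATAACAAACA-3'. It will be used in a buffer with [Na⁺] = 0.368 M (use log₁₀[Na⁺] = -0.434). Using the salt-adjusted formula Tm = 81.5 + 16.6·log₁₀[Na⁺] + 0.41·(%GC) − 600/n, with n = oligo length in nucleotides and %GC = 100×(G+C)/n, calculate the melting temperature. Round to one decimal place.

Length n = 49. Scanning the sequence gives G=8, A=16, T=16, C=9.
G+C = 17, so %GC = 17/49 × 100 = 34.694%
Salt term: 16.6 × (-0.434) = -7.204
GC term: 0.41 × 34.694 = 14.225; length term: −600/49 = −12.245
Tm = 81.5 + (-7.204) + 14.225 − 12.245 = 76.276 → 76.3°C

76.3°C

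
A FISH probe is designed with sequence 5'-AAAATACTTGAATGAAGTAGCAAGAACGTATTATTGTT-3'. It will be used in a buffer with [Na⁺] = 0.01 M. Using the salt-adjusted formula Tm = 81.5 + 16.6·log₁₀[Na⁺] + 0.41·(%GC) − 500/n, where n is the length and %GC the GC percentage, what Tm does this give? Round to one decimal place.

Length n = 38. Scanning the sequence gives C=3, G=7, A=16, T=12.
G+C = 10, so %GC = 10/38 × 100 = 26.316%
Salt term: 16.6 × (-2) = -33.2
GC term: 0.41 × 26.316 = 10.79; length term: −500/38 = −13.158
Tm = 81.5 + (-33.2) + 10.79 − 13.158 = 45.932 → 45.9°C

45.9°C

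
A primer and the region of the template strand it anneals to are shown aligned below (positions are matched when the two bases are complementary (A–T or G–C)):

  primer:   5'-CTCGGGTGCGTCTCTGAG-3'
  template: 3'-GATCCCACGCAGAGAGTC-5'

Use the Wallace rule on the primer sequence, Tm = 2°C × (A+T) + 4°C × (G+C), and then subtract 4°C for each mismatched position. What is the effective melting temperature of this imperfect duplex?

52°C

Primer base counts: A=1, T=5, G=7, C=5 → A+T=6, G+C=12
Perfect-match Tm = 2(6) + 4(12) = 12 + 48 = 60°C
Mismatches (positions where the bases are not complementary): 2 (at positions 3, 16)
Effective Tm = 60 − 2×4 = 60 − 8 = 52°C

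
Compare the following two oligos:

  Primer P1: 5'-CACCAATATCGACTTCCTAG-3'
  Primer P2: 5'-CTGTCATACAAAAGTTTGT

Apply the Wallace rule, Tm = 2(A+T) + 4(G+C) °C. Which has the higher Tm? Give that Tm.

Primer P1, 58°C

Primer P1: A+T=11, G+C=9 → Tm = 2(11)+4(9) = 58°C
Primer P2: A+T=13, G+C=6 → Tm = 2(13)+4(6) = 50°C
58°C vs 50°C → primer P1 is higher.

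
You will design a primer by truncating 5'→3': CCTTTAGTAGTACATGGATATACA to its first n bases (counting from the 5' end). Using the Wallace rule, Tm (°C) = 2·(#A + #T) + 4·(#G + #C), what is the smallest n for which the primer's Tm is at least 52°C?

First 18 bases: CCTTTAGTAGTACATGGA → Tm = 50°C (< 52°C)
First 19 bases: CCTTTAGTAGTACATGGAT → Tm = 52°C (≥ 52°C)
Since every base adds ≥2°C, Tm only increases with n, so the threshold is first crossed at n = 19.

n = 19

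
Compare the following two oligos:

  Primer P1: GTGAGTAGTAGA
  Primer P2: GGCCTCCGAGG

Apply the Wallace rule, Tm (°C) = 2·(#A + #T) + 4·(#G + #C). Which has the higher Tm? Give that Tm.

Primer P2, 40°C

Primer P1: A+T=7, G+C=5 → Tm = 2(7)+4(5) = 34°C
Primer P2: A+T=2, G+C=9 → Tm = 2(2)+4(9) = 40°C
34°C vs 40°C → primer P2 is higher.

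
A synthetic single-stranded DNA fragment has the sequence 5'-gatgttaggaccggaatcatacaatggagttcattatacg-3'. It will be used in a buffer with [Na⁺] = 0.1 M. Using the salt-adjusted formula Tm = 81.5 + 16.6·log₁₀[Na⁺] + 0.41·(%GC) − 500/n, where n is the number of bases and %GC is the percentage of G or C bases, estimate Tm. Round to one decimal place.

68.8°C

Length n = 40. Counting bases: C=6, A=13, T=11, G=10
G+C = 16, so %GC = 16/40 × 100 = 40%
Salt term: 16.6 × (-1) = -16.6
GC term: 0.41 × 40 = 16.4; length term: −500/40 = −12.5
Tm = 81.5 + (-16.6) + 16.4 − 12.5 = 68.8 → 68.8°C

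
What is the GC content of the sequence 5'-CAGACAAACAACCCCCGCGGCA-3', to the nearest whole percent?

64%

Scanning the sequence gives C=10, T=0, A=8, G=4.
G+C = 4 + 10 = 14 out of 22 bases
%GC = 14/22 × 100 = 63.64% ≈ 64%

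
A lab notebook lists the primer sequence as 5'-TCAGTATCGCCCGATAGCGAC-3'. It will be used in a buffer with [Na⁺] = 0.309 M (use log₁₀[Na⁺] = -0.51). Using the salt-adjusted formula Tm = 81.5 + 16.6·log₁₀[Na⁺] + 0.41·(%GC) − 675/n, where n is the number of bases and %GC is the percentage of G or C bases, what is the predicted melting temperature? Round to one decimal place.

Length n = 21. C=7, A=5, G=5, T=4
G+C = 12, so %GC = 12/21 × 100 = 57.143%
Salt term: 16.6 × (-0.51) = -8.466
GC term: 0.41 × 57.143 = 23.429; length term: −675/21 = −32.143
Tm = 81.5 + (-8.466) + 23.429 − 32.143 = 64.32 → 64.3°C

64.3°C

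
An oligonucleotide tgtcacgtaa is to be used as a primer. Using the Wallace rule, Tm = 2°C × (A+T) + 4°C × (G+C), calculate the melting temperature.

Scanning the sequence gives G=2, A=3, C=2, T=3.
So N_AT = 6 and N_GC = 4.
Tm = 2(6) + 4(4) = 12 + 16 = 28°C

28°C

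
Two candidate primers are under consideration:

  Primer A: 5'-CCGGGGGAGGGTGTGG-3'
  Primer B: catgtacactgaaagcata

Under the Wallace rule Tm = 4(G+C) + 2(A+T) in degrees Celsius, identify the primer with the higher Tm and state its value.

Primer A, 58°C

Primer A: A+T=3, G+C=13 → Tm = 2(3)+4(13) = 58°C
Primer B: A+T=12, G+C=7 → Tm = 2(12)+4(7) = 52°C
58°C vs 52°C → primer A is higher.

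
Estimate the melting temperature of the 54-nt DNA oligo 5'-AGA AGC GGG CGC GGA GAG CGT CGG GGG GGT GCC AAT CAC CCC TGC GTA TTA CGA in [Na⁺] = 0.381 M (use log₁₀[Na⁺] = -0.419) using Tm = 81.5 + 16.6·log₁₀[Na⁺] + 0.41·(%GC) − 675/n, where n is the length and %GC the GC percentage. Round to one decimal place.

89.4°C

Length n = 54. Base counts: G=22, T=7, C=14, A=11
G+C = 36, so %GC = 36/54 × 100 = 66.667%
Salt term: 16.6 × (-0.419) = -6.955
GC term: 0.41 × 66.667 = 27.333; length term: −675/54 = −12.5
Tm = 81.5 + (-6.955) + 27.333 − 12.5 = 89.378 → 89.4°C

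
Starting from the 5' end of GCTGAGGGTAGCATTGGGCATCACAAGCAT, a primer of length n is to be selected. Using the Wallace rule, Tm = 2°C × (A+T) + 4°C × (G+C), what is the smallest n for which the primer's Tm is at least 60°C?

First 18 bases: GCTGAGGGTAGCATTGGG → Tm = 58°C (< 60°C)
First 19 bases: GCTGAGGGTAGCATTGGGC → Tm = 62°C (≥ 60°C)
Each additional base adds 2°C (A/T) or 4°C (G/C), so Tm is non-decreasing in n; n = 19 is the first length to reach 60°C.

n = 19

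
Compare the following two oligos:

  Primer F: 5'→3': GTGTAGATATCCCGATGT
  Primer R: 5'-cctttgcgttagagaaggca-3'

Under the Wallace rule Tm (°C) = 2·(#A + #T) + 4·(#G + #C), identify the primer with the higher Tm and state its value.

Primer R, 60°C

Primer F: A+T=10, G+C=8 → Tm = 2(10)+4(8) = 52°C
Primer R: A+T=10, G+C=10 → Tm = 2(10)+4(10) = 60°C
52°C vs 60°C → primer R is higher.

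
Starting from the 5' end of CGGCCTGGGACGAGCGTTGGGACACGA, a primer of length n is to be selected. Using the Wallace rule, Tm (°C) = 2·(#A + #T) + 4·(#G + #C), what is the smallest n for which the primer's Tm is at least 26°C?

First 6 bases: CGGCCT → Tm = 22°C (< 26°C)
First 7 bases: CGGCCTG → Tm = 26°C (≥ 26°C)
Since every base adds ≥2°C, Tm only increases with n, so the threshold is first crossed at n = 7.

n = 7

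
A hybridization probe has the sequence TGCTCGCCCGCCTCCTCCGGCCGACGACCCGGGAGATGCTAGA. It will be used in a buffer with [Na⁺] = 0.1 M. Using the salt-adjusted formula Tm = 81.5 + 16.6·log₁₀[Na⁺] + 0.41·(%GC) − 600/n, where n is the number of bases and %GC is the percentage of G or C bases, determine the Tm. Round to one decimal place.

80.5°C

Length n = 43. Counting bases: C=18, T=6, G=13, A=6
G+C = 31, so %GC = 31/43 × 100 = 72.093%
Salt term: 16.6 × (-1) = -16.6
GC term: 0.41 × 72.093 = 29.558; length term: −600/43 = −13.953
Tm = 81.5 + (-16.6) + 29.558 − 13.953 = 80.505 → 80.5°C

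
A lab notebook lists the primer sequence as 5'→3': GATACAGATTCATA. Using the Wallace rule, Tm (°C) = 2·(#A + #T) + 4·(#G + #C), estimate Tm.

36°C

A=6, C=2, T=4, G=2
AT pairs contribute 10, GC pairs contribute 4.
Tm = 2×10 + 4×4 = 36°C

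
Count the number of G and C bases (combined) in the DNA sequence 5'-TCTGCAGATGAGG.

Base counts: T=3, G=5, A=3, C=2
Total G or C: 5 + 2 = 7

7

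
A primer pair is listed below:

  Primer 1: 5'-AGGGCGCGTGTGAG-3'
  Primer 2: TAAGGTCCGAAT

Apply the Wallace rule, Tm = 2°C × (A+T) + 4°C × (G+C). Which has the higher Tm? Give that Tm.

Primer 1, 48°C

Primer 1: A+T=4, G+C=10 → Tm = 2(4)+4(10) = 48°C
Primer 2: A+T=7, G+C=5 → Tm = 2(7)+4(5) = 34°C
48°C vs 34°C → primer 1 is higher.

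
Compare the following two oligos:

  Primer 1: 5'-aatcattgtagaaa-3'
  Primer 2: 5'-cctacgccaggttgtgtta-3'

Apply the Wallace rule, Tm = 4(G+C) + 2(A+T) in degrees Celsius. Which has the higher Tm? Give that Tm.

Primer 2, 58°C

Primer 1: A+T=11, G+C=3 → Tm = 2(11)+4(3) = 34°C
Primer 2: A+T=9, G+C=10 → Tm = 2(9)+4(10) = 58°C
34°C vs 58°C → primer 2 is higher.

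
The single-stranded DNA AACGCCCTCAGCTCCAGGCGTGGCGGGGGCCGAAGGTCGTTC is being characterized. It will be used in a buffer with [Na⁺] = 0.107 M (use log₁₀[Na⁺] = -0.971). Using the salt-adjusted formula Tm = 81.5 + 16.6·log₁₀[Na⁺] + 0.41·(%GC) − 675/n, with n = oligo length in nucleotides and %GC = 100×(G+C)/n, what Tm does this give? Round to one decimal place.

Length n = 42. Scanning the sequence gives A=6, C=14, G=16, T=6.
G+C = 30, so %GC = 30/42 × 100 = 71.429%
Salt term: 16.6 × (-0.971) = -16.119
GC term: 0.41 × 71.429 = 29.286; length term: −675/42 = −16.071
Tm = 81.5 + (-16.119) + 29.286 − 16.071 = 78.596 → 78.6°C

78.6°C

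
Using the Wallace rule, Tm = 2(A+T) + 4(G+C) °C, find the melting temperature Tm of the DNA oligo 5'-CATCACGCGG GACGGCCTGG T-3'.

72°C

Counting bases: G=8, T=3, A=3, C=7
A+T = 6, G+C = 15
Tm = 4·15 + 2·6 = 60 + 12 = 72°C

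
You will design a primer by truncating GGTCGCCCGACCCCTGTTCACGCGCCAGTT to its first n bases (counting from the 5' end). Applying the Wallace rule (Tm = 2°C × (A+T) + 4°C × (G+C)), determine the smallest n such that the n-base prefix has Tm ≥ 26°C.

First 6 bases: GGTCGC → Tm = 22°C (< 26°C)
First 7 bases: GGTCGCC → Tm = 26°C (≥ 26°C)
Each additional base adds 2°C (A/T) or 4°C (G/C), so Tm is non-decreasing in n; n = 7 is the first length to reach 26°C.

n = 7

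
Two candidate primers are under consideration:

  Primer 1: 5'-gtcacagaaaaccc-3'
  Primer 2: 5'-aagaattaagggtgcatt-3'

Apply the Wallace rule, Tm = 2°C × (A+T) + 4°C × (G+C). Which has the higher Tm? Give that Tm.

Primer 2, 48°C

Primer 1: A+T=7, G+C=7 → Tm = 2(7)+4(7) = 42°C
Primer 2: A+T=12, G+C=6 → Tm = 2(12)+4(6) = 48°C
42°C vs 48°C → primer 2 is higher.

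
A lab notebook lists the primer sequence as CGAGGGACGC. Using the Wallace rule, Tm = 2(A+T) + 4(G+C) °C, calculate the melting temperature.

36°C

G=5, A=2, T=0, C=3
So N_AT = 2 and N_GC = 8.
Tm = 2(2) + 4(8) = 4 + 32 = 36°C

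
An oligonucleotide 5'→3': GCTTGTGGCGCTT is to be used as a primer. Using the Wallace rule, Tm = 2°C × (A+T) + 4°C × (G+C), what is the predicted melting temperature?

Base counts: T=5, A=0, C=3, G=5
A+T = 5, G+C = 8
Tm = 2×5 + 4×8 = 42°C

42°C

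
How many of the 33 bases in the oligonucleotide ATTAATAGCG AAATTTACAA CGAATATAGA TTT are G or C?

7

A=15, C=3, T=11, G=4
G+C = 4 + 3 = 7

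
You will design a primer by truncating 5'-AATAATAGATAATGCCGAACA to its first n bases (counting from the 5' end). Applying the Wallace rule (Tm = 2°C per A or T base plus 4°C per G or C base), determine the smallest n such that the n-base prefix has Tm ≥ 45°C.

First 17 bases: AATAATAGATAATGCCG → Tm = 44°C (< 45°C)
First 18 bases: AATAATAGATAATGCCGA → Tm = 46°C (≥ 45°C)
Since every base adds ≥2°C, Tm only increases with n, so the threshold is first crossed at n = 18.

n = 18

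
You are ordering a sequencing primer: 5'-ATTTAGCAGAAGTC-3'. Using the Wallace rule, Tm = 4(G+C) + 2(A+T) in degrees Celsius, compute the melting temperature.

C=2, G=3, T=4, A=5
So N_AT = 9 and N_GC = 5.
Tm = 2(9) + 4(5) = 18 + 20 = 38°C

38°C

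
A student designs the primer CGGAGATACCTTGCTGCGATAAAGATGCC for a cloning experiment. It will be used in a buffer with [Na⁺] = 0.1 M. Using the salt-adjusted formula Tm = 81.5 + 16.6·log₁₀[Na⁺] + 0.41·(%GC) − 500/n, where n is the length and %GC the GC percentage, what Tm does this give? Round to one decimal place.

Length n = 29. Counting bases: C=7, A=8, G=8, T=6
G+C = 15, so %GC = 15/29 × 100 = 51.724%
Salt term: 16.6 × (-1) = -16.6
GC term: 0.41 × 51.724 = 21.207; length term: −500/29 = −17.241
Tm = 81.5 + (-16.6) + 21.207 − 17.241 = 68.866 → 68.9°C

68.9°C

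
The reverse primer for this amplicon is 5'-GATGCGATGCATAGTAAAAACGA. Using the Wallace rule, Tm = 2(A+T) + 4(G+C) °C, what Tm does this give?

C=3, G=6, A=10, T=4
AT pairs contribute 14, GC pairs contribute 9.
Tm = 2×14 + 4×9 = 64°C

64°C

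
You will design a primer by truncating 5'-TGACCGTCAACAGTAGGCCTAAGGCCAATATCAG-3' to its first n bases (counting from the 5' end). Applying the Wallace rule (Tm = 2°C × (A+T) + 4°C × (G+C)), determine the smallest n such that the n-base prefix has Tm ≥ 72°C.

First 23 bases: TGACCGTCAACAGTAGGCCTAAG → Tm = 70°C (< 72°C)
First 24 bases: TGACCGTCAACAGTAGGCCTAAGG → Tm = 74°C (≥ 72°C)
Since every base adds ≥2°C, Tm only increases with n, so the threshold is first crossed at n = 24.

n = 24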